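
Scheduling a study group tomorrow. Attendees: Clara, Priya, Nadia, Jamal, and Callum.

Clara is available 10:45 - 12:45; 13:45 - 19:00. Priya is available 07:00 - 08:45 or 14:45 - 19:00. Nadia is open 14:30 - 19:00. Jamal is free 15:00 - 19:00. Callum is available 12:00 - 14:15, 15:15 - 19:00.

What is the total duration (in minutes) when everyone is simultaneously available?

225

Clara ∩ Priya: 14:45-19:00.
Clara ∩ Priya ∩ Nadia: 14:45-19:00.
Clara ∩ Priya ∩ Nadia ∩ Jamal: 15:00-19:00.
Clara ∩ Priya ∩ Nadia ∩ Jamal ∩ Callum: 15:15-19:00.
So the common availability across everyone is 15:15-19:00.
That's a single block of 225 minutes.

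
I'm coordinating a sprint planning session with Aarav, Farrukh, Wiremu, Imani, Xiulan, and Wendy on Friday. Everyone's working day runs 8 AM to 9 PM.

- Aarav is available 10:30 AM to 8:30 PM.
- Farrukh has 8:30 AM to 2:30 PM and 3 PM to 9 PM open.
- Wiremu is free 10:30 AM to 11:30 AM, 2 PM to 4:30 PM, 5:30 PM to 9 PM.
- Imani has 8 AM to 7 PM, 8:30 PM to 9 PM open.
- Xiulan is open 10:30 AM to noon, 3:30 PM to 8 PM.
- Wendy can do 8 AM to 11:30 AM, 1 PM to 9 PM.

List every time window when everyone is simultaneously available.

Aarav ∩ Farrukh: 10:30-14:30, 15:00-20:30.
Aarav ∩ Farrukh ∩ Wiremu: 10:30-11:30, 14:00-14:30, 15:00-16:30, 17:30-20:30.
Aarav ∩ Farrukh ∩ Wiremu ∩ Imani: 10:30-11:30, 14:00-14:30, 15:00-16:30, 17:30-19:00.
Aarav ∩ Farrukh ∩ Wiremu ∩ Imani ∩ Xiulan: 10:30-11:30, 15:30-16:30, 17:30-19:00.
Aarav ∩ Farrukh ∩ Wiremu ∩ Imani ∩ Xiulan ∩ Wendy: 10:30-11:30, 15:30-16:30, 17:30-19:00.

10:30-11:30, 15:30-16:30, 17:30-19:00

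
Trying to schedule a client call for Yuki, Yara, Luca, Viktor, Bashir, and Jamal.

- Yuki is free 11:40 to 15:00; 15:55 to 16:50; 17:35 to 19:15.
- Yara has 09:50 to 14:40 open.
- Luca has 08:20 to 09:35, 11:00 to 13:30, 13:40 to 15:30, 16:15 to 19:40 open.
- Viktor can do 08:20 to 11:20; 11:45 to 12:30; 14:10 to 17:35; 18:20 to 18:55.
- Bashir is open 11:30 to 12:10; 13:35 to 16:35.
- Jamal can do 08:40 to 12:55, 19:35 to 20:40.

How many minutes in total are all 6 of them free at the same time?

25

Yuki ∩ Yara: 11:40-14:40.
Yuki ∩ Yara ∩ Luca: 11:40-13:30, 13:40-14:40.
Yuki ∩ Yara ∩ Luca ∩ Viktor: 11:45-12:30, 14:10-14:40.
Yuki ∩ Yara ∩ Luca ∩ Viktor ∩ Bashir: 11:45-12:10, 14:10-14:40.
Yuki ∩ Yara ∩ Luca ∩ Viktor ∩ Bashir ∩ Jamal: 11:45-12:10.
That's a single block of 25 minutes.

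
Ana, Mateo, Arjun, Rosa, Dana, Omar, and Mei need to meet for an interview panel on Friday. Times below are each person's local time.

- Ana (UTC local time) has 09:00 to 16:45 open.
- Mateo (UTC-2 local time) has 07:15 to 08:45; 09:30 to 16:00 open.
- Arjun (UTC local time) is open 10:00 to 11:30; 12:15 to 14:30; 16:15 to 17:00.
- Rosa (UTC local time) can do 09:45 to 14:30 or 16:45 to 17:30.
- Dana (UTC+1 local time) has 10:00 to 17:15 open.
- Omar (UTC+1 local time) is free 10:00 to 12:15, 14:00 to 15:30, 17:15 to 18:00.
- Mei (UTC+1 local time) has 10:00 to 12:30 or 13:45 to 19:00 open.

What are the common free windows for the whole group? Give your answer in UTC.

10:00-10:45, 13:00-14:30

Ana in UTC: 09:00-16:45.
Mateo in UTC: 09:15-10:45, 11:30-18:00 (add 2h to convert from UTC-2).
Arjun in UTC: 10:00-11:30, 12:15-14:30, 16:15-17:00.
Rosa in UTC: 09:45-14:30, 16:45-17:30.
Dana in UTC: 09:00-16:15 (subtract 1h to convert from UTC+1).
Omar in UTC: 09:00-11:15, 13:00-14:30, 16:15-17:00 (subtract 1h to convert from UTC+1).
Mei in UTC: 09:00-11:30, 12:45-18:00 (subtract 1h to convert from UTC+1).
Ana ∩ Mateo: 09:15-10:45, 11:30-16:45.
Ana ∩ Mateo ∩ Arjun: 10:00-10:45, 12:15-14:30, 16:15-16:45.
Ana ∩ Mateo ∩ Arjun ∩ Rosa: 10:00-10:45, 12:15-14:30.
Ana ∩ Mateo ∩ Arjun ∩ Rosa ∩ Dana: 10:00-10:45, 12:15-14:30.
Ana ∩ Mateo ∩ Arjun ∩ Rosa ∩ Dana ∩ Omar: 10:00-10:45, 13:00-14:30.
Ana ∩ Mateo ∩ Arjun ∩ Rosa ∩ Dana ∩ Omar ∩ Mei: 10:00-10:45, 13:00-14:30.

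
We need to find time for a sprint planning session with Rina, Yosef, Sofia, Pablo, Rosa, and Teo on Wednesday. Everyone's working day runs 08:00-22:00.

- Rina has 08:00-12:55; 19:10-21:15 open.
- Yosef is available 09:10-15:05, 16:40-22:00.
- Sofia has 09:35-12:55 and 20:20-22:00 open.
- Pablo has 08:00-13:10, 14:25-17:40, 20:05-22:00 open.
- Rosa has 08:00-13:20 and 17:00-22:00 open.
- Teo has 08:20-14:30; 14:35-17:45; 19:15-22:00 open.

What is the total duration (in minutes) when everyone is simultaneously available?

255

Rina ∩ Yosef: 09:10-12:55, 19:10-21:15.
Rina ∩ Yosef ∩ Sofia: 09:35-12:55, 20:20-21:15.
Rina ∩ Yosef ∩ Sofia ∩ Pablo: 09:35-12:55, 20:20-21:15.
Rina ∩ Yosef ∩ Sofia ∩ Pablo ∩ Rosa: 09:35-12:55, 20:20-21:15.
Rina ∩ Yosef ∩ Sofia ∩ Pablo ∩ Rosa ∩ Teo: 09:35-12:55, 20:20-21:15.
So the common availability across everyone is 09:35-12:55, 20:20-21:15.
Summing the common windows: 200 + 55 = 255 minutes.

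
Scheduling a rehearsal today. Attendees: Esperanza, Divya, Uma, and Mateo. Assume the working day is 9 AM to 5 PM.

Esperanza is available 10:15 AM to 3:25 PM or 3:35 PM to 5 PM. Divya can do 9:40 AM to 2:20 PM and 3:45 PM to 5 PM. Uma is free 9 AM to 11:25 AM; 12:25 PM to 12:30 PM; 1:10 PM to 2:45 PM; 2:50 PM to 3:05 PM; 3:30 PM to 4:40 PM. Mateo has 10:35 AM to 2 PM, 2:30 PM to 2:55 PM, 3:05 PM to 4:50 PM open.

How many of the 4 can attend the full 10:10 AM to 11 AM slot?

Divya and Uma can make the full 10:10-11:00 slot — that's 2.

2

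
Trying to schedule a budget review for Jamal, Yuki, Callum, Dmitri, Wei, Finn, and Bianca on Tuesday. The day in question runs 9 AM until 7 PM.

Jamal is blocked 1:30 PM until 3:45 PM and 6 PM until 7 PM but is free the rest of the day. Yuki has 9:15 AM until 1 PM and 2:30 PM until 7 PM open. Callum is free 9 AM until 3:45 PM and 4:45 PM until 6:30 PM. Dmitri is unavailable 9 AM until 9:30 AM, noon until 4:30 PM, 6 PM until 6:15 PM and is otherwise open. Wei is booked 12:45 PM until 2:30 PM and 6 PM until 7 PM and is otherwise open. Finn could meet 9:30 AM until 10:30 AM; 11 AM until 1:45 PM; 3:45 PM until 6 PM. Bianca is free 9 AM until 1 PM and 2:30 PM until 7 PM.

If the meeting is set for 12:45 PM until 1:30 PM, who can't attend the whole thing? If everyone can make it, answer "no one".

Jamal free: 09:00-13:30, 15:45-18:00 (invert busy blocks within the working day).
Yuki free: 09:15-13:00, 14:30-19:00.
Callum free: 09:00-15:45, 16:45-18:30.
Dmitri free: 09:30-12:00, 16:30-18:00, 18:15-19:00 (invert busy blocks within the working day).
Wei free: 09:00-12:45, 14:30-18:00 (invert busy blocks within the working day).
Finn free: 09:30-10:30, 11:00-13:45, 15:45-18:00.
Bianca free: 09:00-13:00, 14:30-19:00.
Jamal: free for 12:45-13:30. Yuki: not fully free for 12:45-13:30. Callum: free for 12:45-13:30. Dmitri: not fully free for 12:45-13:30. Wei: not fully free for 12:45-13:30. Finn: free for 12:45-13:30. Bianca: not fully free for 12:45-13:30.

Bianca, Dmitri, Wei, Yuki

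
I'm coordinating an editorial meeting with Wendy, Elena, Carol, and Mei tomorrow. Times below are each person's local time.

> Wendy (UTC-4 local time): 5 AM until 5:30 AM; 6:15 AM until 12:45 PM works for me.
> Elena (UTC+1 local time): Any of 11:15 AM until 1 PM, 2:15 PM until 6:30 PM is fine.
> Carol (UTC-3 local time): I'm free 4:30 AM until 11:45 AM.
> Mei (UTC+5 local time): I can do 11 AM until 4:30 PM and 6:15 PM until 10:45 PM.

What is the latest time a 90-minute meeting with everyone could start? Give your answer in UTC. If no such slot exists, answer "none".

13:15

Wendy in UTC: 09:00-09:30, 10:15-16:45 (add 4h to convert from UTC-4).
Elena in UTC: 10:15-12:00, 13:15-17:30 (subtract 1h to convert from UTC+1).
Carol in UTC: 07:30-14:45 (add 3h to convert from UTC-3).
Mei in UTC: 06:00-11:30, 13:15-17:45 (subtract 5h to convert from UTC+5).
Wendy ∩ Elena: 10:15-12:00, 13:15-16:45.
Wendy ∩ Elena ∩ Carol: 10:15-12:00, 13:15-14:45.
Wendy ∩ Elena ∩ Carol ∩ Mei: 10:15-11:30, 13:15-14:45.
The last common window of at least 90 minutes is 13:15-14:45; a 90-minute meeting can start as late as 13:15 and still end by 14:45.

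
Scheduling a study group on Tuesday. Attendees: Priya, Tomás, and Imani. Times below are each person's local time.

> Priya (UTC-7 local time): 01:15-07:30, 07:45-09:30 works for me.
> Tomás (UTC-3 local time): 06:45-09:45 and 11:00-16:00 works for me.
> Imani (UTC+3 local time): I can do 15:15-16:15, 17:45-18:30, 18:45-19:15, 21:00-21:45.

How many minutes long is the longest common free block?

Priya in UTC: 08:15-14:30, 14:45-16:30 (add 7h to convert from UTC-7).
Tomás in UTC: 09:45-12:45, 14:00-19:00 (add 3h to convert from UTC-3).
Imani in UTC: 12:15-13:15, 14:45-15:30, 15:45-16:15, 18:00-18:45 (subtract 3h to convert from UTC+3).
Priya ∩ Tomás: 09:45-12:45, 14:00-14:30, 14:45-16:30.
Priya ∩ Tomás ∩ Imani: 12:15-12:45, 14:45-15:30, 15:45-16:15.
So the common availability across everyone is 12:15-12:45, 14:45-15:30, 15:45-16:15.
The longest is 14:45-15:30 at 45 minutes.

45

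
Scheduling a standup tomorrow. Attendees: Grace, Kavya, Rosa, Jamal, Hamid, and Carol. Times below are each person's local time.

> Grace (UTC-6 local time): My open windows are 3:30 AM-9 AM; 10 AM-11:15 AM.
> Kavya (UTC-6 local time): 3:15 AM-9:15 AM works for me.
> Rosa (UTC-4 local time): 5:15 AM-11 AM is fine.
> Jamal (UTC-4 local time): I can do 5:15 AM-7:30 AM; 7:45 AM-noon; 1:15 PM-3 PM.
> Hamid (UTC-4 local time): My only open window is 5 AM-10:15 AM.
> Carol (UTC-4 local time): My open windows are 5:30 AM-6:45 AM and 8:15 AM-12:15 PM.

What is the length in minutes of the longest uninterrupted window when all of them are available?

Grace in UTC: 09:30-15:00, 16:00-17:15 (add 6h to convert from UTC-6).
Kavya in UTC: 09:15-15:15 (add 6h to convert from UTC-6).
Rosa in UTC: 09:15-15:00 (add 4h to convert from UTC-4).
Jamal in UTC: 09:15-11:30, 11:45-16:00, 17:15-19:00 (add 4h to convert from UTC-4).
Hamid in UTC: 09:00-14:15 (add 4h to convert from UTC-4).
Carol in UTC: 09:30-10:45, 12:15-16:15 (add 4h to convert from UTC-4).
Grace ∩ Kavya: 09:30-15:00.
Grace ∩ Kavya ∩ Rosa: 09:30-15:00.
Grace ∩ Kavya ∩ Rosa ∩ Jamal: 09:30-11:30, 11:45-15:00.
Grace ∩ Kavya ∩ Rosa ∩ Jamal ∩ Hamid: 09:30-11:30, 11:45-14:15.
Grace ∩ Kavya ∩ Rosa ∩ Jamal ∩ Hamid ∩ Carol: 09:30-10:45, 12:15-14:15.
The longest is 12:15-14:15 at 120 minutes.

120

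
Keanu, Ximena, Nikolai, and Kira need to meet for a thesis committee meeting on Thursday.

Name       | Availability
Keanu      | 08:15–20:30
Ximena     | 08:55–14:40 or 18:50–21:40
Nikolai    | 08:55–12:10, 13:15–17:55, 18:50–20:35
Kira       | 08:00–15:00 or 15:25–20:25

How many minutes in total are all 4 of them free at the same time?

375

Keanu ∩ Ximena: 08:55-14:40, 18:50-20:30.
Keanu ∩ Ximena ∩ Nikolai: 08:55-12:10, 13:15-14:40, 18:50-20:30.
Keanu ∩ Ximena ∩ Nikolai ∩ Kira: 08:55-12:10, 13:15-14:40, 18:50-20:25.
Those are the intersection windows.
Summing the common windows: 195 + 85 + 95 = 375 minutes.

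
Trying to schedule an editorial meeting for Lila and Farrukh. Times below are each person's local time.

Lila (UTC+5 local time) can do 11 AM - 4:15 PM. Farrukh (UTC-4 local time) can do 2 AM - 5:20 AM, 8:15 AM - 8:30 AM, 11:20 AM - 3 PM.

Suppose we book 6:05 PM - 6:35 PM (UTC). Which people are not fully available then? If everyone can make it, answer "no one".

Lila in UTC: 06:00-11:15 (subtract 5h to convert from UTC+5).
Farrukh in UTC: 06:00-09:20, 12:15-12:30, 15:20-19:00 (add 4h to convert from UTC-4).
Lila: not fully free for 18:05-18:35. Farrukh: free for 18:05-18:35.

Lila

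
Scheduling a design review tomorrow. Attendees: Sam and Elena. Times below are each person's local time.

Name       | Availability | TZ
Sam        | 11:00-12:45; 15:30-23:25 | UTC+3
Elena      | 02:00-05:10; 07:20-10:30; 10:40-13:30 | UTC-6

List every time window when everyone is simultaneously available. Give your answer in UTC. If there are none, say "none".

Sam in UTC: 08:00-09:45, 12:30-20:25 (subtract 3h to convert from UTC+3).
Elena in UTC: 08:00-11:10, 13:20-16:30, 16:40-19:30 (add 6h to convert from UTC-6).
Sam ∩ Elena: 08:00-09:45, 13:20-16:30, 16:40-19:30.
So the common availability across everyone is 08:00-09:45, 13:20-16:30, 16:40-19:30.

08:00-09:45, 13:20-16:30, 16:40-19:30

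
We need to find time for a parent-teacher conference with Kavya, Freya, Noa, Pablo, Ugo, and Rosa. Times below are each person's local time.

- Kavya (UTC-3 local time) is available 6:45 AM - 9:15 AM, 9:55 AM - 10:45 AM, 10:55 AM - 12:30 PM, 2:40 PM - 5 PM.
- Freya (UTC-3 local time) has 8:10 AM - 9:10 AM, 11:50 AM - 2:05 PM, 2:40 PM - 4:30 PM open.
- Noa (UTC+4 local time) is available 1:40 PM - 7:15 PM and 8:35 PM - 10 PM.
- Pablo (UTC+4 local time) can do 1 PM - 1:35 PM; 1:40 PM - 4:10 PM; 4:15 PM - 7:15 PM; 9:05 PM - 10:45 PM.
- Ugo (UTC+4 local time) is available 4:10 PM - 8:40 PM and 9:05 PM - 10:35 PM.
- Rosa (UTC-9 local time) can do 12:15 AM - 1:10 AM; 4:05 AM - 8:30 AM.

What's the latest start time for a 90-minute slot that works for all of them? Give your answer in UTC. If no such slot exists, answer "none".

none

Kavya in UTC: 09:45-12:15, 12:55-13:45, 13:55-15:30, 17:40-20:00 (add 3h to convert from UTC-3).
Freya in UTC: 11:10-12:10, 14:50-17:05, 17:40-19:30 (add 3h to convert from UTC-3).
Noa in UTC: 09:40-15:15, 16:35-18:00 (subtract 4h to convert from UTC+4).
Pablo in UTC: 09:00-09:35, 09:40-12:10, 12:15-15:15, 17:05-18:45 (subtract 4h to convert from UTC+4).
Ugo in UTC: 12:10-16:40, 17:05-18:35 (subtract 4h to convert from UTC+4).
Rosa in UTC: 09:15-10:10, 13:05-17:30 (add 9h to convert from UTC-9).
Kavya ∩ Freya: 11:10-12:10, 14:50-15:30, 17:40-19:30.
Kavya ∩ Freya ∩ Noa: 11:10-12:10, 14:50-15:15, 17:40-18:00.
Kavya ∩ Freya ∩ Noa ∩ Pablo: 11:10-12:10, 14:50-15:15, 17:40-18:00.
Kavya ∩ Freya ∩ Noa ∩ Pablo ∩ Ugo: 14:50-15:15, 17:40-18:00.
Kavya ∩ Freya ∩ Noa ∩ Pablo ∩ Ugo ∩ Rosa: 14:50-15:15.
Those are the intersection windows.
No common window is at least 90 minutes long.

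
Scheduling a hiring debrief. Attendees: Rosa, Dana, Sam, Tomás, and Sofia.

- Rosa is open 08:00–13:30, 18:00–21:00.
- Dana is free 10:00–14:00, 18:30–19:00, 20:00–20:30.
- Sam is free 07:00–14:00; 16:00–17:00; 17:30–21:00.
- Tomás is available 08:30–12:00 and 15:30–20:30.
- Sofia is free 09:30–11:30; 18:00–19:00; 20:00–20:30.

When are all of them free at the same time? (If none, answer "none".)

10:00-11:30, 18:30-19:00, 20:00-20:30

Rosa ∩ Dana: 10:00-13:30, 18:30-19:00, 20:00-20:30.
Rosa ∩ Dana ∩ Sam: 10:00-13:30, 18:30-19:00, 20:00-20:30.
Rosa ∩ Dana ∩ Sam ∩ Tomás: 10:00-12:00, 18:30-19:00, 20:00-20:30.
Rosa ∩ Dana ∩ Sam ∩ Tomás ∩ Sofia: 10:00-11:30, 18:30-19:00, 20:00-20:30.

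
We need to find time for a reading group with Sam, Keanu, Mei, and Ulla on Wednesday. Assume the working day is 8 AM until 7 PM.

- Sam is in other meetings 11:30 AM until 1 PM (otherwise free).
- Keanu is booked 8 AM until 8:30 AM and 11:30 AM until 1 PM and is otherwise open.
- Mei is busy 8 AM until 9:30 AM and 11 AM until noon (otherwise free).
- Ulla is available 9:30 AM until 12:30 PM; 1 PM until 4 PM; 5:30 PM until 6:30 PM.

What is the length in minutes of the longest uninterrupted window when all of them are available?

180

Sam free: 08:00-11:30, 13:00-19:00 (invert busy blocks within the working day).
Keanu free: 08:30-11:30, 13:00-19:00 (invert busy blocks within the working day).
Mei free: 09:30-11:00, 12:00-19:00 (invert busy blocks within the working day).
Ulla free: 09:30-12:30, 13:00-16:00, 17:30-18:30.
Sam ∩ Keanu: 08:30-11:30, 13:00-19:00.
Sam ∩ Keanu ∩ Mei: 09:30-11:00, 13:00-19:00.
Sam ∩ Keanu ∩ Mei ∩ Ulla: 09:30-11:00, 13:00-16:00, 17:30-18:30.
Those are the intersection windows.
The longest is 13:00-16:00 at 180 minutes.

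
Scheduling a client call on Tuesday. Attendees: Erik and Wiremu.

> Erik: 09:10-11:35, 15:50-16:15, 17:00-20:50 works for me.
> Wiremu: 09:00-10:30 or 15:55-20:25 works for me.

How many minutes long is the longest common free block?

205

Erik ∩ Wiremu: 09:10-10:30, 15:55-16:15, 17:00-20:25.
The longest is 17:00-20:25 at 205 minutes.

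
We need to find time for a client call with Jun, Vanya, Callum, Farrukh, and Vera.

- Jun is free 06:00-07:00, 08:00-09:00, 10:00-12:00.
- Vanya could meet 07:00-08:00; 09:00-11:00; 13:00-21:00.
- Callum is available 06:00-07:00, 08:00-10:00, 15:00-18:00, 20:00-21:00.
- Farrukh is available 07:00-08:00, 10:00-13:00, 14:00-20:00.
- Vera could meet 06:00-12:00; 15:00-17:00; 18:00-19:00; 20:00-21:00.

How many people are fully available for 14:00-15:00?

Vanya and Farrukh can make the full 14:00-15:00 slot — that's 2.

2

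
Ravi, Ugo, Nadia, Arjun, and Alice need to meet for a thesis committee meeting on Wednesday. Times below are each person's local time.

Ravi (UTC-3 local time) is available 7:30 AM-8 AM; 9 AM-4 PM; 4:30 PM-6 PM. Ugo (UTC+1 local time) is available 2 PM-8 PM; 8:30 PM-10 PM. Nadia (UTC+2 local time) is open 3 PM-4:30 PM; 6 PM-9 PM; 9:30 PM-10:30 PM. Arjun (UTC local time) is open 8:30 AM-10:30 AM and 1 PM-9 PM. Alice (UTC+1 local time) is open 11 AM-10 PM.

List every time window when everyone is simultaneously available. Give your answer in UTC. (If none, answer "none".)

13:00-14:30, 16:00-19:00, 19:30-20:30

Ravi in UTC: 10:30-11:00, 12:00-19:00, 19:30-21:00 (add 3h to convert from UTC-3).
Ugo in UTC: 13:00-19:00, 19:30-21:00 (subtract 1h to convert from UTC+1).
Nadia in UTC: 13:00-14:30, 16:00-19:00, 19:30-20:30 (subtract 2h to convert from UTC+2).
Arjun in UTC: 08:30-10:30, 13:00-21:00.
Alice in UTC: 10:00-21:00 (subtract 1h to convert from UTC+1).
Ravi ∩ Ugo: 13:00-19:00, 19:30-21:00.
Ravi ∩ Ugo ∩ Nadia: 13:00-14:30, 16:00-19:00, 19:30-20:30.
Ravi ∩ Ugo ∩ Nadia ∩ Arjun: 13:00-14:30, 16:00-19:00, 19:30-20:30.
Ravi ∩ Ugo ∩ Nadia ∩ Arjun ∩ Alice: 13:00-14:30, 16:00-19:00, 19:30-20:30.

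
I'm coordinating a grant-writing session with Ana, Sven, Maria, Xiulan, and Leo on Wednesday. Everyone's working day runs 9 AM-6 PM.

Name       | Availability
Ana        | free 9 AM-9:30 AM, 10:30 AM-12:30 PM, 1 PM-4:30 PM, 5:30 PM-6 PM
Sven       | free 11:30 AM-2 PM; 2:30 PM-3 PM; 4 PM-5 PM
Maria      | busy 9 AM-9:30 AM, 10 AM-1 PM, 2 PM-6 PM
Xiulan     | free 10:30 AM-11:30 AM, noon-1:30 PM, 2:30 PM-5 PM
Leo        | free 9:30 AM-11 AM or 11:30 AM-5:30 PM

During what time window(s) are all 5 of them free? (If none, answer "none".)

13:00-13:30

Ana free: 09:00-09:30, 10:30-12:30, 13:00-16:30, 17:30-18:00.
Sven free: 11:30-14:00, 14:30-15:00, 16:00-17:00.
Maria free: 09:30-10:00, 13:00-14:00 (invert busy blocks within the working day).
Xiulan free: 10:30-11:30, 12:00-13:30, 14:30-17:00.
Leo free: 09:30-11:00, 11:30-17:30.
Ana ∩ Sven: 11:30-12:30, 13:00-14:00, 14:30-15:00, 16:00-16:30.
Ana ∩ Sven ∩ Maria: 13:00-14:00.
Ana ∩ Sven ∩ Maria ∩ Xiulan: 13:00-13:30.
Ana ∩ Sven ∩ Maria ∩ Xiulan ∩ Leo: 13:00-13:30.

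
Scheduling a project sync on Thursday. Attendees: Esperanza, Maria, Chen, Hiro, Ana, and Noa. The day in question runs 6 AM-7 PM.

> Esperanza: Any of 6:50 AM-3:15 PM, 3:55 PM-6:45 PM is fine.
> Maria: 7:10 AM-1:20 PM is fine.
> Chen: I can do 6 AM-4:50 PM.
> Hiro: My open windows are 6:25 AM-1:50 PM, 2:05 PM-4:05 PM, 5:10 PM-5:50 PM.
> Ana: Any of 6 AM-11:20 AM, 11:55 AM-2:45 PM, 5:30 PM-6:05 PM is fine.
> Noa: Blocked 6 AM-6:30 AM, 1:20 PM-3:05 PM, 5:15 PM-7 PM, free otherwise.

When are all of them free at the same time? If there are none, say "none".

Esperanza free: 06:50-15:15, 15:55-18:45.
Maria free: 07:10-13:20.
Chen free: 06:00-16:50.
Hiro free: 06:25-13:50, 14:05-16:05, 17:10-17:50.
Ana free: 06:00-11:20, 11:55-14:45, 17:30-18:05.
Noa free: 06:30-13:20, 15:05-17:15 (invert busy blocks within the working day).
Esperanza ∩ Maria: 07:10-13:20.
Esperanza ∩ Maria ∩ Chen: 07:10-13:20.
Esperanza ∩ Maria ∩ Chen ∩ Hiro: 07:10-13:20.
Esperanza ∩ Maria ∩ Chen ∩ Hiro ∩ Ana: 07:10-11:20, 11:55-13:20.
Esperanza ∩ Maria ∩ Chen ∩ Hiro ∩ Ana ∩ Noa: 07:10-11:20, 11:55-13:20.

07:10-11:20, 11:55-13:20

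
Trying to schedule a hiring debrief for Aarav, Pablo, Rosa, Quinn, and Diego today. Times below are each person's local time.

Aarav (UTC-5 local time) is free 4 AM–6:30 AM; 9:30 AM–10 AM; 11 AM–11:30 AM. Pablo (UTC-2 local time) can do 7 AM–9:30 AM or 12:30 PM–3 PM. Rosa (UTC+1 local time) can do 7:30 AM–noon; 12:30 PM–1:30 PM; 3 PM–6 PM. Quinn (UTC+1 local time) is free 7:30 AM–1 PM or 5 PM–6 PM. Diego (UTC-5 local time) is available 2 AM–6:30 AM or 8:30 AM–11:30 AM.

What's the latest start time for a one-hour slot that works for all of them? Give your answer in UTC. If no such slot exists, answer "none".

10:00

Aarav in UTC: 09:00-11:30, 14:30-15:00, 16:00-16:30 (add 5h to convert from UTC-5).
Pablo in UTC: 09:00-11:30, 14:30-17:00 (add 2h to convert from UTC-2).
Rosa in UTC: 06:30-11:00, 11:30-12:30, 14:00-17:00 (subtract 1h to convert from UTC+1).
Quinn in UTC: 06:30-12:00, 16:00-17:00 (subtract 1h to convert from UTC+1).
Diego in UTC: 07:00-11:30, 13:30-16:30 (add 5h to convert from UTC-5).
Aarav ∩ Pablo: 09:00-11:30, 14:30-15:00, 16:00-16:30.
Aarav ∩ Pablo ∩ Rosa: 09:00-11:00, 14:30-15:00, 16:00-16:30.
Aarav ∩ Pablo ∩ Rosa ∩ Quinn: 09:00-11:00, 16:00-16:30.
Aarav ∩ Pablo ∩ Rosa ∩ Quinn ∩ Diego: 09:00-11:00, 16:00-16:30.
The last common window of at least 60 minutes is 09:00-11:00; a 60-minute meeting can start as late as 10:00 and still end by 11:00.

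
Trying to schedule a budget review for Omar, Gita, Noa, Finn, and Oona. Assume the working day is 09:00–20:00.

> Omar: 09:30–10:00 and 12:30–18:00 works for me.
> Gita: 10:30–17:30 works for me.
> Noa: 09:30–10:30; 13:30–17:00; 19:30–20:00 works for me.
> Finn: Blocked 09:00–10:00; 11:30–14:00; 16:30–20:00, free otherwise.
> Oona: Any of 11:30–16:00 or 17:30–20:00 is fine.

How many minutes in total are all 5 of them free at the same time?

Omar free: 09:30-10:00, 12:30-18:00.
Gita free: 10:30-17:30.
Noa free: 09:30-10:30, 13:30-17:00, 19:30-20:00.
Finn free: 10:00-11:30, 14:00-16:30 (invert busy blocks within the working day).
Oona free: 11:30-16:00, 17:30-20:00.
Omar ∩ Gita: 12:30-17:30.
Omar ∩ Gita ∩ Noa: 13:30-17:00.
Omar ∩ Gita ∩ Noa ∩ Finn: 14:00-16:30.
Omar ∩ Gita ∩ Noa ∩ Finn ∩ Oona: 14:00-16:00.
That's a single block of 120 minutes.

120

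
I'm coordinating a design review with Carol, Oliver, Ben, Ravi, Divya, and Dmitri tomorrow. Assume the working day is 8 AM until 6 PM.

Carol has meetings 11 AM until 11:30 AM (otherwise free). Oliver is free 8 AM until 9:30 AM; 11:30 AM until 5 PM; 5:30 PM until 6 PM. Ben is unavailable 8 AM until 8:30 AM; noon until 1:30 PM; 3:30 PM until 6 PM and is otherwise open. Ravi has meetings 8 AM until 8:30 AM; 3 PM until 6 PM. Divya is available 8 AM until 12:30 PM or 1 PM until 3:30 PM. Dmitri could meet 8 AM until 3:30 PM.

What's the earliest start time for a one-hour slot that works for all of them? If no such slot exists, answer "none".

Carol free: 08:00-11:00, 11:30-18:00 (invert busy blocks within the working day).
Oliver free: 08:00-09:30, 11:30-17:00, 17:30-18:00.
Ben free: 08:30-12:00, 13:30-15:30 (invert busy blocks within the working day).
Ravi free: 08:30-15:00 (invert busy blocks within the working day).
Divya free: 08:00-12:30, 13:00-15:30.
Dmitri free: 08:00-15:30.
Carol ∩ Oliver: 08:00-09:30, 11:30-17:00, 17:30-18:00.
Carol ∩ Oliver ∩ Ben: 08:30-09:30, 11:30-12:00, 13:30-15:30.
Carol ∩ Oliver ∩ Ben ∩ Ravi: 08:30-09:30, 11:30-12:00, 13:30-15:00.
Carol ∩ Oliver ∩ Ben ∩ Ravi ∩ Divya: 08:30-09:30, 11:30-12:00, 13:30-15:00.
Carol ∩ Oliver ∩ Ben ∩ Ravi ∩ Divya ∩ Dmitri: 08:30-09:30, 11:30-12:00, 13:30-15:00.
The first common window of at least 60 minutes is 08:30-09:30, so the earliest start is 08:30.

08:30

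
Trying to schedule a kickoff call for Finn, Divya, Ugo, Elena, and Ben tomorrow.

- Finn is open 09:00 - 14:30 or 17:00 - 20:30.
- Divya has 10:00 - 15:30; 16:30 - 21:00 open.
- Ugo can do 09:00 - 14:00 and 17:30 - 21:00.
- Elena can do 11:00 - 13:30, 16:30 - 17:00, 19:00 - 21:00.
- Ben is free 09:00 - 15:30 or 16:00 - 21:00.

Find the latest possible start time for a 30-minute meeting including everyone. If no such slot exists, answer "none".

20:00

Finn ∩ Divya: 10:00-14:30, 17:00-20:30.
Finn ∩ Divya ∩ Ugo: 10:00-14:00, 17:30-20:30.
Finn ∩ Divya ∩ Ugo ∩ Elena: 11:00-13:30, 19:00-20:30.
Finn ∩ Divya ∩ Ugo ∩ Elena ∩ Ben: 11:00-13:30, 19:00-20:30.
The last common window of at least 30 minutes is 19:00-20:30; a 30-minute meeting can start as late as 20:00 and still end by 20:30.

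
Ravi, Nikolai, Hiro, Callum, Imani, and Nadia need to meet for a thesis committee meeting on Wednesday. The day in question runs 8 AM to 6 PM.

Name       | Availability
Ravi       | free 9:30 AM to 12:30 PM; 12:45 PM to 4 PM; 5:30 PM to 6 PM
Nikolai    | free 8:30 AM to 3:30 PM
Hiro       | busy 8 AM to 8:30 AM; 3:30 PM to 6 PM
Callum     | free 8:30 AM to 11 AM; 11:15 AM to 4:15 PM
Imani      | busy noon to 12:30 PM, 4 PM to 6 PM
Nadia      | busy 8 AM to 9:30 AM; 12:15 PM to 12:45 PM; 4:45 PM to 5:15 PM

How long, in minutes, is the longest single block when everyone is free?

Ravi free: 09:30-12:30, 12:45-16:00, 17:30-18:00.
Nikolai free: 08:30-15:30.
Hiro free: 08:30-15:30 (invert busy blocks within the working day).
Callum free: 08:30-11:00, 11:15-16:15.
Imani free: 08:00-12:00, 12:30-16:00 (invert busy blocks within the working day).
Nadia free: 09:30-12:15, 12:45-16:45, 17:15-18:00 (invert busy blocks within the working day).
Ravi ∩ Nikolai: 09:30-12:30, 12:45-15:30.
Ravi ∩ Nikolai ∩ Hiro: 09:30-12:30, 12:45-15:30.
Ravi ∩ Nikolai ∩ Hiro ∩ Callum: 09:30-11:00, 11:15-12:30, 12:45-15:30.
Ravi ∩ Nikolai ∩ Hiro ∩ Callum ∩ Imani: 09:30-11:00, 11:15-12:00, 12:45-15:30.
Ravi ∩ Nikolai ∩ Hiro ∩ Callum ∩ Imani ∩ Nadia: 09:30-11:00, 11:15-12:00, 12:45-15:30.
The longest is 12:45-15:30 at 165 minutes.

165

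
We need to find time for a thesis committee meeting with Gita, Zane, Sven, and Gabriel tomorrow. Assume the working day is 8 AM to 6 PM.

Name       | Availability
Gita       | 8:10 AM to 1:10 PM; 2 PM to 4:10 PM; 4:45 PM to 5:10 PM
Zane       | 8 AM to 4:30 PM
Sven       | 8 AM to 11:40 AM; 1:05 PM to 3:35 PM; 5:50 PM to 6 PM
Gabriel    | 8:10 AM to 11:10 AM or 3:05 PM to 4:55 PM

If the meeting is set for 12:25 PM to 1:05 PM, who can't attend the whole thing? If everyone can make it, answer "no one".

Gita: free for 12:25-13:05. Zane: free for 12:25-13:05. Sven: not fully free for 12:25-13:05. Gabriel: not fully free for 12:25-13:05.

Gabriel, Sven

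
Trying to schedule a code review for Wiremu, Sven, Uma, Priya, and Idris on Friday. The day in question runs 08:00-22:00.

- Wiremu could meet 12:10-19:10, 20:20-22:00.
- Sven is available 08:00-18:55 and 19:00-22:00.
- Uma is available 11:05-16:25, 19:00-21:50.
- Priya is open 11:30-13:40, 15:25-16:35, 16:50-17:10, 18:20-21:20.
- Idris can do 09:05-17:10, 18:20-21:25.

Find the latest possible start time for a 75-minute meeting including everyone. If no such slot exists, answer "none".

12:25

Wiremu ∩ Sven: 12:10-18:55, 19:00-19:10, 20:20-22:00.
Wiremu ∩ Sven ∩ Uma: 12:10-16:25, 19:00-19:10, 20:20-21:50.
Wiremu ∩ Sven ∩ Uma ∩ Priya: 12:10-13:40, 15:25-16:25, 19:00-19:10, 20:20-21:20.
Wiremu ∩ Sven ∩ Uma ∩ Priya ∩ Idris: 12:10-13:40, 15:25-16:25, 19:00-19:10, 20:20-21:20.
So the common availability across everyone is 12:10-13:40, 15:25-16:25, 19:00-19:10, 20:20-21:20.
The last common window of at least 75 minutes is 12:10-13:40; a 75-minute meeting can start as late as 12:25 and still end by 13:40.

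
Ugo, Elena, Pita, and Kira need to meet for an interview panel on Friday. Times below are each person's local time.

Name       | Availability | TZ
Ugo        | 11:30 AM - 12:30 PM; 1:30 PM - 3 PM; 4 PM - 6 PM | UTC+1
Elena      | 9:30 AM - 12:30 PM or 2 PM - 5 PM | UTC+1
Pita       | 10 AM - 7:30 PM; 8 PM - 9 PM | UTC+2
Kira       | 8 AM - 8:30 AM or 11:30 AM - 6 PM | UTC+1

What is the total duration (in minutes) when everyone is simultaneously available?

180

Ugo in UTC: 10:30-11:30, 12:30-14:00, 15:00-17:00 (subtract 1h to convert from UTC+1).
Elena in UTC: 08:30-11:30, 13:00-16:00 (subtract 1h to convert from UTC+1).
Pita in UTC: 08:00-17:30, 18:00-19:00 (subtract 2h to convert from UTC+2).
Kira in UTC: 07:00-07:30, 10:30-17:00 (subtract 1h to convert from UTC+1).
Ugo ∩ Elena: 10:30-11:30, 13:00-14:00, 15:00-16:00.
Ugo ∩ Elena ∩ Pita: 10:30-11:30, 13:00-14:00, 15:00-16:00.
Ugo ∩ Elena ∩ Pita ∩ Kira: 10:30-11:30, 13:00-14:00, 15:00-16:00.
Summing the common windows: 60 + 60 + 60 = 180 minutes.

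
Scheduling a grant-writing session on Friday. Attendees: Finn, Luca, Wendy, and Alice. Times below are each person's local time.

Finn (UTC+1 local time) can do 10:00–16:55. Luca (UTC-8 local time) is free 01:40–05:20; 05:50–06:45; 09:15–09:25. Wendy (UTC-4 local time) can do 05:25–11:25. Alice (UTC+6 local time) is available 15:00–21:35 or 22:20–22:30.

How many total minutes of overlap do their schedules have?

275

Finn in UTC: 09:00-15:55 (subtract 1h to convert from UTC+1).
Luca in UTC: 09:40-13:20, 13:50-14:45, 17:15-17:25 (add 8h to convert from UTC-8).
Wendy in UTC: 09:25-15:25 (add 4h to convert from UTC-4).
Alice in UTC: 09:00-15:35, 16:20-16:30 (subtract 6h to convert from UTC+6).
Finn ∩ Luca: 09:40-13:20, 13:50-14:45.
Finn ∩ Luca ∩ Wendy: 09:40-13:20, 13:50-14:45.
Finn ∩ Luca ∩ Wendy ∩ Alice: 09:40-13:20, 13:50-14:45.
Summing the common windows: 220 + 55 = 275 minutes.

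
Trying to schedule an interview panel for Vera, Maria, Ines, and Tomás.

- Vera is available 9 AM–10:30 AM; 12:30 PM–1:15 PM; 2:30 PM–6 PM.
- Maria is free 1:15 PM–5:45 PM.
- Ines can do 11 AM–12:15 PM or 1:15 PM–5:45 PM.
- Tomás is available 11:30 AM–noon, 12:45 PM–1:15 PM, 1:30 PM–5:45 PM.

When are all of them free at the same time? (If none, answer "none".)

Vera ∩ Maria: 14:30-17:45.
Vera ∩ Maria ∩ Ines: 14:30-17:45.
Vera ∩ Maria ∩ Ines ∩ Tomás: 14:30-17:45.

14:30-17:45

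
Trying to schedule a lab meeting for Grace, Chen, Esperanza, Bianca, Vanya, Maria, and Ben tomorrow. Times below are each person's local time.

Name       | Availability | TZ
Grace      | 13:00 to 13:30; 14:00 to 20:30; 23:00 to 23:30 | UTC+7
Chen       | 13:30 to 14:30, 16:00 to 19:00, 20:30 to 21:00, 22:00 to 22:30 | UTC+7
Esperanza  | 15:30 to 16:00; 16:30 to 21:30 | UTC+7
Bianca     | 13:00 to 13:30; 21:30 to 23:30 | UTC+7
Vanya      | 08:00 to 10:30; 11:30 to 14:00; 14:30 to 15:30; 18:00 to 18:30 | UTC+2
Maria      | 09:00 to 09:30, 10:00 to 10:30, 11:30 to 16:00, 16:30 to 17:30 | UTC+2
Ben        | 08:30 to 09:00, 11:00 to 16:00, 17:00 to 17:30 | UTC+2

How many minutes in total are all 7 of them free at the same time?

0

Grace in UTC: 06:00-06:30, 07:00-13:30, 16:00-16:30 (subtract 7h to convert from UTC+7).
Chen in UTC: 06:30-07:30, 09:00-12:00, 13:30-14:00, 15:00-15:30 (subtract 7h to convert from UTC+7).
Esperanza in UTC: 08:30-09:00, 09:30-14:30 (subtract 7h to convert from UTC+7).
Bianca in UTC: 06:00-06:30, 14:30-16:30 (subtract 7h to convert from UTC+7).
Vanya in UTC: 06:00-08:30, 09:30-12:00, 12:30-13:30, 16:00-16:30 (subtract 2h to convert from UTC+2).
Maria in UTC: 07:00-07:30, 08:00-08:30, 09:30-14:00, 14:30-15:30 (subtract 2h to convert from UTC+2).
Ben in UTC: 06:30-07:00, 09:00-14:00, 15:00-15:30 (subtract 2h to convert from UTC+2).
Grace ∩ Chen: 07:00-07:30, 09:00-12:00.
Grace ∩ Chen ∩ Esperanza: 09:30-12:00.
Grace ∩ Chen ∩ Esperanza ∩ Bianca: ∅.
Grace ∩ Chen ∩ Esperanza ∩ Bianca ∩ Vanya: ∅.
Grace ∩ Chen ∩ Esperanza ∩ Bianca ∩ Vanya ∩ Maria: ∅.
Grace ∩ Chen ∩ Esperanza ∩ Bianca ∩ Vanya ∩ Maria ∩ Ben: ∅.
There is no time when everyone is free.
There is no common window, so the total is 0 minutes.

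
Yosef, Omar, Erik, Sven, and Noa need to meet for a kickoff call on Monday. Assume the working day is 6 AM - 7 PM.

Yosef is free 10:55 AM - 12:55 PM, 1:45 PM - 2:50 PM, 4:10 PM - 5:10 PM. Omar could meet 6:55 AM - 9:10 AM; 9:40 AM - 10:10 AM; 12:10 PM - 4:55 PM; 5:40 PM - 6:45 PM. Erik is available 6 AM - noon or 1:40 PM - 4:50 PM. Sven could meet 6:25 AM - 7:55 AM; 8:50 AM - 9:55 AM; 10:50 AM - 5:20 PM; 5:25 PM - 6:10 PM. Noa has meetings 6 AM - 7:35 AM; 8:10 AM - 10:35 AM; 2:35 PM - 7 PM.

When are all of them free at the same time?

Yosef free: 10:55-12:55, 13:45-14:50, 16:10-17:10.
Omar free: 06:55-09:10, 09:40-10:10, 12:10-16:55, 17:40-18:45.
Erik free: 06:00-12:00, 13:40-16:50.
Sven free: 06:25-07:55, 08:50-09:55, 10:50-17:20, 17:25-18:10.
Noa free: 07:35-08:10, 10:35-14:35 (invert busy blocks within the working day).
Yosef ∩ Omar: 12:10-12:55, 13:45-14:50, 16:10-16:55.
Yosef ∩ Omar ∩ Erik: 13:45-14:50, 16:10-16:50.
Yosef ∩ Omar ∩ Erik ∩ Sven: 13:45-14:50, 16:10-16:50.
Yosef ∩ Omar ∩ Erik ∩ Sven ∩ Noa: 13:45-14:35.
So the common availability across everyone is 13:45-14:35.

13:45-14:35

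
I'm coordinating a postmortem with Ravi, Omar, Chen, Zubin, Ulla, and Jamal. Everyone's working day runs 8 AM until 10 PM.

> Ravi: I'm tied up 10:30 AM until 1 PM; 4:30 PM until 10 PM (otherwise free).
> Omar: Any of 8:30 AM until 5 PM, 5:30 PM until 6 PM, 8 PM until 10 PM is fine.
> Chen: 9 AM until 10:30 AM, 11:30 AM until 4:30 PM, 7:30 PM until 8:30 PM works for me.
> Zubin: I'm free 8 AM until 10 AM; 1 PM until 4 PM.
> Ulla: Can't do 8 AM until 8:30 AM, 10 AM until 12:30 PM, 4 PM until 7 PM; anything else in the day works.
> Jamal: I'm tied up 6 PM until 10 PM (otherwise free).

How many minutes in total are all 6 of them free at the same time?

240

Ravi free: 08:00-10:30, 13:00-16:30 (invert busy blocks within the working day).
Omar free: 08:30-17:00, 17:30-18:00, 20:00-22:00.
Chen free: 09:00-10:30, 11:30-16:30, 19:30-20:30.
Zubin free: 08:00-10:00, 13:00-16:00.
Ulla free: 08:30-10:00, 12:30-16:00, 19:00-22:00 (invert busy blocks within the working day).
Jamal free: 08:00-18:00 (invert busy blocks within the working day).
Ravi ∩ Omar: 08:30-10:30, 13:00-16:30.
Ravi ∩ Omar ∩ Chen: 09:00-10:30, 13:00-16:30.
Ravi ∩ Omar ∩ Chen ∩ Zubin: 09:00-10:00, 13:00-16:00.
Ravi ∩ Omar ∩ Chen ∩ Zubin ∩ Ulla: 09:00-10:00, 13:00-16:00.
Ravi ∩ Omar ∩ Chen ∩ Zubin ∩ Ulla ∩ Jamal: 09:00-10:00, 13:00-16:00.
Summing the common windows: 60 + 180 = 240 minutes.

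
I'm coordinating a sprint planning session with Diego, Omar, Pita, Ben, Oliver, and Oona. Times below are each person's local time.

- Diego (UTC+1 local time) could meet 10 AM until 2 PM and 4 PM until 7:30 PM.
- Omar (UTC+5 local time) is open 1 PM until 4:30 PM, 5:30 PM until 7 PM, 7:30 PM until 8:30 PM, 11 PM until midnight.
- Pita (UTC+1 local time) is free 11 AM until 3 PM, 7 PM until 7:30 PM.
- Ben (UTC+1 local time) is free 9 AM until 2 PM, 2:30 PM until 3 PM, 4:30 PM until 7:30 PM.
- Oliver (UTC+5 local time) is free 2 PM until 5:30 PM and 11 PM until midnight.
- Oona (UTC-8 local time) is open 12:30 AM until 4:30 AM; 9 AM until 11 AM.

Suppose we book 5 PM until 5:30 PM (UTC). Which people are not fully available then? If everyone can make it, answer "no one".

Oliver, Omar, Pita

Diego in UTC: 09:00-13:00, 15:00-18:30 (subtract 1h to convert from UTC+1).
Omar in UTC: 08:00-11:30, 12:30-14:00, 14:30-15:30, 18:00-19:00 (subtract 5h to convert from UTC+5).
Pita in UTC: 10:00-14:00, 18:00-18:30 (subtract 1h to convert from UTC+1).
Ben in UTC: 08:00-13:00, 13:30-14:00, 15:30-18:30 (subtract 1h to convert from UTC+1).
Oliver in UTC: 09:00-12:30, 18:00-19:00 (subtract 5h to convert from UTC+5).
Oona in UTC: 08:30-12:30, 17:00-19:00 (add 8h to convert from UTC-8).
Diego: free for 17:00-17:30. Omar: not fully free for 17:00-17:30. Pita: not fully free for 17:00-17:30. Ben: free for 17:00-17:30. Oliver: not fully free for 17:00-17:30. Oona: free for 17:00-17:30.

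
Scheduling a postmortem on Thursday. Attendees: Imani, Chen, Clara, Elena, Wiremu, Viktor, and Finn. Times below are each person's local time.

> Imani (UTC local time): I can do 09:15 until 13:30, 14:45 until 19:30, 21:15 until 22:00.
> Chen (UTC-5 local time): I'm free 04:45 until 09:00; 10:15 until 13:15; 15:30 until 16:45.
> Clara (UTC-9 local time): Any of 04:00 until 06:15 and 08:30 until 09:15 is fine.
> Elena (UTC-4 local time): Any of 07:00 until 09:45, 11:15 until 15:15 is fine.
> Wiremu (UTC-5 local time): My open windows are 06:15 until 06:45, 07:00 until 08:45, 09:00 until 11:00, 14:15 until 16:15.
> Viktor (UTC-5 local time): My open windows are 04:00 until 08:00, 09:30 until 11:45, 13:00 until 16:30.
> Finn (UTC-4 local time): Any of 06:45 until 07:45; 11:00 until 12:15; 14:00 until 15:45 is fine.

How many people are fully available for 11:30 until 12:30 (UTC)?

Imani in UTC: 09:15-13:30, 14:45-19:30, 21:15-22:00.
Chen in UTC: 09:45-14:00, 15:15-18:15, 20:30-21:45 (add 5h to convert from UTC-5).
Clara in UTC: 13:00-15:15, 17:30-18:15 (add 9h to convert from UTC-9).
Elena in UTC: 11:00-13:45, 15:15-19:15 (add 4h to convert from UTC-4).
Wiremu in UTC: 11:15-11:45, 12:00-13:45, 14:00-16:00, 19:15-21:15 (add 5h to convert from UTC-5).
Viktor in UTC: 09:00-13:00, 14:30-16:45, 18:00-21:30 (add 5h to convert from UTC-5).
Finn in UTC: 10:45-11:45, 15:00-16:15, 18:00-19:45 (add 4h to convert from UTC-4).
Imani, Chen, Elena, and Viktor can make the full 11:30-12:30 slot — that's 4.

4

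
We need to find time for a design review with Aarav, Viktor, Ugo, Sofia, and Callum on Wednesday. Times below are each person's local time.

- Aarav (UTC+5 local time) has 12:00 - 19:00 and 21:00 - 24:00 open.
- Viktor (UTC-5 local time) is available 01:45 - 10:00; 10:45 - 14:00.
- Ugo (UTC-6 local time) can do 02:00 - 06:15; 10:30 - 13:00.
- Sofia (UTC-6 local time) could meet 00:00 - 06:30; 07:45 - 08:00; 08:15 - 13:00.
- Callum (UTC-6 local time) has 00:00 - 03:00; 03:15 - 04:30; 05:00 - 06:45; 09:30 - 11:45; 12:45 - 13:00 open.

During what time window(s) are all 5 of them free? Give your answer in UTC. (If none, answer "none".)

Aarav in UTC: 07:00-14:00, 16:00-19:00 (subtract 5h to convert from UTC+5).
Viktor in UTC: 06:45-15:00, 15:45-19:00 (add 5h to convert from UTC-5).
Ugo in UTC: 08:00-12:15, 16:30-19:00 (add 6h to convert from UTC-6).
Sofia in UTC: 06:00-12:30, 13:45-14:00, 14:15-19:00 (add 6h to convert from UTC-6).
Callum in UTC: 06:00-09:00, 09:15-10:30, 11:00-12:45, 15:30-17:45, 18:45-19:00 (add 6h to convert from UTC-6).
Aarav ∩ Viktor: 07:00-14:00, 16:00-19:00.
Aarav ∩ Viktor ∩ Ugo: 08:00-12:15, 16:30-19:00.
Aarav ∩ Viktor ∩ Ugo ∩ Sofia: 08:00-12:15, 16:30-19:00.
Aarav ∩ Viktor ∩ Ugo ∩ Sofia ∩ Callum: 08:00-09:00, 09:15-10:30, 11:00-12:15, 16:30-17:45, 18:45-19:00.
So the common availability across everyone is 08:00-09:00, 09:15-10:30, 11:00-12:15, 16:30-17:45, 18:45-19:00.

08:00-09:00, 09:15-10:30, 11:00-12:15, 16:30-17:45, 18:45-19:00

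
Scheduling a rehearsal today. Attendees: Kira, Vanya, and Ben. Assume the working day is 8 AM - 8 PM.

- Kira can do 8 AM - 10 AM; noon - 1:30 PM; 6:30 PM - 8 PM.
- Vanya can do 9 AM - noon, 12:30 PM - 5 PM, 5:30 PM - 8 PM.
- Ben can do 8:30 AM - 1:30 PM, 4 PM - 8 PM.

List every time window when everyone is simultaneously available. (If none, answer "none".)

09:00-10:00, 12:30-13:30, 18:30-20:00

Kira ∩ Vanya: 09:00-10:00, 12:30-13:30, 18:30-20:00.
Kira ∩ Vanya ∩ Ben: 09:00-10:00, 12:30-13:30, 18:30-20:00.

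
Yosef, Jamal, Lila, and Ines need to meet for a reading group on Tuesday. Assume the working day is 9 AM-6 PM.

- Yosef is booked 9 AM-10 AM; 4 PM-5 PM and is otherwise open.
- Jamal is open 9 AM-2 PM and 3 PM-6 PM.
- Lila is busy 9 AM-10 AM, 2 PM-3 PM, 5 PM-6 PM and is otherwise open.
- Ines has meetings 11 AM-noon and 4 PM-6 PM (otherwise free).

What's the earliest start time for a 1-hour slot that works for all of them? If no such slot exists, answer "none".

10:00

Yosef free: 10:00-16:00, 17:00-18:00 (invert busy blocks within the working day).
Jamal free: 09:00-14:00, 15:00-18:00.
Lila free: 10:00-14:00, 15:00-17:00 (invert busy blocks within the working day).
Ines free: 09:00-11:00, 12:00-16:00 (invert busy blocks within the working day).
Yosef ∩ Jamal: 10:00-14:00, 15:00-16:00, 17:00-18:00.
Yosef ∩ Jamal ∩ Lila: 10:00-14:00, 15:00-16:00.
Yosef ∩ Jamal ∩ Lila ∩ Ines: 10:00-11:00, 12:00-14:00, 15:00-16:00.
The first common window of at least 60 minutes is 10:00-11:00, so the earliest start is 10:00.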